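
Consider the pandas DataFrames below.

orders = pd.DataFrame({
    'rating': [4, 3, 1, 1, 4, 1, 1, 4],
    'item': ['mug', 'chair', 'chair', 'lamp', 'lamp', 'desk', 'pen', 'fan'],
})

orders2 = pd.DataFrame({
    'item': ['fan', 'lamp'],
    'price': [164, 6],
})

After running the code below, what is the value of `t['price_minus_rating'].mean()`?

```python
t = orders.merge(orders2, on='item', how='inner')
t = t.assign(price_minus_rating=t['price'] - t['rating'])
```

55.6666666667

merge on 'item' (how='inner') → 3 rows:
   rating  item  price
0       1  lamp      6
1       4  lamp      6
2       4   fan    164
add column price_minus_rating = t['price'] - t['rating']:
   rating  item  price  price_minus_rating
0       1  lamp      6                   5
1       4  lamp      6                   2
2       4   fan    164                 160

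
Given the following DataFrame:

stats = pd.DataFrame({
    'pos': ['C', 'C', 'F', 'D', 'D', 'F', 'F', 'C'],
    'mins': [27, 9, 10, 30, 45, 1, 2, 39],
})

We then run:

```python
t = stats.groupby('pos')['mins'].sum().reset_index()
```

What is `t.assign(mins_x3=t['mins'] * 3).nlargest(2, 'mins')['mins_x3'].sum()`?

450

group by pos, sum of mins:
pos
C    75
D    75
F    13
Name: mins, dtype: int64
reset_index():
  pos  mins
0   C    75
1   D    75
2   F    13
add column mins_x3 = t['mins'] * 3:
  pos  mins  mins_x3
0   C    75      225
1   D    75      225
2   F    13       39
take 2 rows with largest mins:
  pos  mins  mins_x3
0   C    75      225
1   D    75      225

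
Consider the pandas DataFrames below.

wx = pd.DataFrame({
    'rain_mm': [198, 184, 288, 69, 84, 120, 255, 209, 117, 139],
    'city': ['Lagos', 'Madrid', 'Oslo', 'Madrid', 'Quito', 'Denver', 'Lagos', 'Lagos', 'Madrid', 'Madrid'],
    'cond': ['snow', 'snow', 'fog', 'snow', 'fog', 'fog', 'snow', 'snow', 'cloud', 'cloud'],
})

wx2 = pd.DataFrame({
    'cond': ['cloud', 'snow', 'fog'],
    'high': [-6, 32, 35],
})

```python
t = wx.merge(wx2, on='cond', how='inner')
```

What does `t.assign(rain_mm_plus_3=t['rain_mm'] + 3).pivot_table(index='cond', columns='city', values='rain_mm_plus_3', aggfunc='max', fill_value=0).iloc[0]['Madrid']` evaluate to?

merge on 'cond' (how='inner') → 10 rows:
   rain_mm    city   cond  high
0      198   Lagos   snow    32
1      184  Madrid   snow    32
2      288    Oslo    fog    35
3       69  Madrid   snow    32
4       84   Quito    fog    35
5      120  Denver    fog    35
6      255   Lagos   snow    32
7      209   Lagos   snow    32
8      117  Madrid  cloud    -6
9      139  Madrid  cloud    -6
add column rain_mm_plus_3 = t['rain_mm'] + 3:
   rain_mm    city   cond  high  rain_mm_plus_3
0      198   Lagos   snow    32             201
1      184  Madrid   snow    32             187
2      288    Oslo    fog    35             291
3       69  Madrid   snow    32              72
4       84   Quito    fog    35              87
5      120  Denver    fog    35             123
6      255   Lagos   snow    32             258
7      209   Lagos   snow    32             212
8      117  Madrid  cloud    -6             120
9      139  Madrid  cloud    -6             142
pivot: rows=cond, cols=city, max(rain_mm_plus_3):
city   Denver  Lagos  Madrid  Oslo  Quito
cond                                     
cloud       0      0     142     0      0
fog       123      0       0   291     87
snow        0    258     187     0      0

142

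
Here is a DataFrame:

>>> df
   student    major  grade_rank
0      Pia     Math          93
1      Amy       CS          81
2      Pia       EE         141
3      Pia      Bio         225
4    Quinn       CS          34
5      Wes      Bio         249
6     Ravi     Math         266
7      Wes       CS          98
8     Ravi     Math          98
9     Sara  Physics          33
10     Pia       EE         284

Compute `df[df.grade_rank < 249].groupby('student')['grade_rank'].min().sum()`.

filter rows where grade_rank < 249:
  student    major  grade_rank
0     Pia     Math          93
1     Amy       CS          81
2     Pia       EE         141
3     Pia      Bio         225
4   Quinn       CS          34
7     Wes       CS          98
8    Ravi     Math          98
9    Sara  Physics          33
group by student, min of grade_rank:
student
Amy      81
Pia      93
Quinn    34
Ravi     98
Sara     33
Wes      98
Name: grade_rank, dtype: int64
Taking the sum of the resulting series gives 437.

437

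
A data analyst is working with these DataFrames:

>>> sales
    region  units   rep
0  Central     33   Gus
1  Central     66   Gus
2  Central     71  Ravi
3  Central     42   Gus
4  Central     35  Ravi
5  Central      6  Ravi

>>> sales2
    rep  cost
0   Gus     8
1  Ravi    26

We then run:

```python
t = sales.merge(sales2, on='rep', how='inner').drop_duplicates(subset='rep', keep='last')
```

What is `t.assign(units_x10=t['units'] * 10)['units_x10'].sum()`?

480

merge on 'rep' (how='inner') → 6 rows:
    region  units   rep  cost
0  Central     33   Gus     8
1  Central     66   Gus     8
2  Central     71  Ravi    26
3  Central     42   Gus     8
4  Central     35  Ravi    26
5  Central      6  Ravi    26
drop duplicate rep (keep=last):
    region  units   rep  cost
3  Central     42   Gus     8
5  Central      6  Ravi    26
add column units_x10 = t['units'] * 10:
    region  units   rep  cost  units_x10
3  Central     42   Gus     8        420
5  Central      6  Ravi    26         60
Taking the sum of column 'units_x10' gives 480.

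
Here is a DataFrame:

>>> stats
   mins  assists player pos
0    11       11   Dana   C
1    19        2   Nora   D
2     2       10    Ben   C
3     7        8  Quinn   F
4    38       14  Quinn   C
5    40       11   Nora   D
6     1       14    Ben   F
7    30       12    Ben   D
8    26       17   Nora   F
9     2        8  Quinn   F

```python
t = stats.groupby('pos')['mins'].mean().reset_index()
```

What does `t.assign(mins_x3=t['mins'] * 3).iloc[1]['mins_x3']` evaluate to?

group by pos, mean of mins:
pos
C    17.000000
D    29.666667
F     9.000000
Name: mins, dtype: float64
reset_index():
  pos       mins
0   C  17.000000
1   D  29.666667
2   F   9.000000
add column mins_x3 = t['mins'] * 3:
  pos       mins  mins_x3
0   C  17.000000     51.0
1   D  29.666667     89.0
2   F   9.000000     27.0
value at position 1, column 'mins_x3' → 89.0

89.0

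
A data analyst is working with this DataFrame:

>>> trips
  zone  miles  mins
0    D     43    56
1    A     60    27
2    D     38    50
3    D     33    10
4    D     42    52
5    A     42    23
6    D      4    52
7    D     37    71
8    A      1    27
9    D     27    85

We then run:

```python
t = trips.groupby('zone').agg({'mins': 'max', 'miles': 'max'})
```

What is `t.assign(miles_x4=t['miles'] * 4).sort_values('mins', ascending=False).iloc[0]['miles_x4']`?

group by zone: max(mins), max(miles):
      mins  miles
zone             
A       27     60
D       85     43
add column miles_x4 = t['miles'] * 4:
      mins  miles  miles_x4
zone                       
A       27     60       240
D       85     43       172
sort by mins descending:
      mins  miles  miles_x4
zone                       
D       85     43       172
A       27     60       240
Reading off the value at position 0, column 'miles_x4', we get 172.

172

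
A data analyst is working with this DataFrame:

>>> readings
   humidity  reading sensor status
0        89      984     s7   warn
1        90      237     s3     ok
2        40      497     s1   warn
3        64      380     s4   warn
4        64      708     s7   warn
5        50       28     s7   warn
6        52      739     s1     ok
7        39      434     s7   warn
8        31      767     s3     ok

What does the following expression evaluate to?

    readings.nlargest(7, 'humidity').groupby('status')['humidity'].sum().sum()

449

take 7 rows with largest humidity:
   humidity  reading sensor status
1        90      237     s3     ok
0        89      984     s7   warn
3        64      380     s4   warn
4        64      708     s7   warn
6        52      739     s1     ok
5        50       28     s7   warn
2        40      497     s1   warn
group by status, sum of humidity:
status
ok      142
warn    307
Name: humidity, dtype: int64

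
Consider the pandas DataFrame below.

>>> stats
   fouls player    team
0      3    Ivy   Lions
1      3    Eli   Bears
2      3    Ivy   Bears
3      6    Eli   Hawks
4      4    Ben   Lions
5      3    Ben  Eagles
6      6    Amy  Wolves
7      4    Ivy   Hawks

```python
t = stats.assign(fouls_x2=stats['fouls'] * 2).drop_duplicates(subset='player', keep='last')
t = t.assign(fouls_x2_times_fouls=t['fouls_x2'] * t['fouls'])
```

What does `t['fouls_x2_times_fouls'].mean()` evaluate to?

48.5

add column fouls_x2 = stats['fouls'] * 2:
   fouls player    team  fouls_x2
0      3    Ivy   Lions         6
1      3    Eli   Bears         6
2      3    Ivy   Bears         6
3      6    Eli   Hawks        12
4      4    Ben   Lions         8
5      3    Ben  Eagles         6
6      6    Amy  Wolves        12
7      4    Ivy   Hawks         8
drop duplicate player (keep=last):
   fouls player    team  fouls_x2
3      6    Eli   Hawks        12
5      3    Ben  Eagles         6
6      6    Amy  Wolves        12
7      4    Ivy   Hawks         8
add column fouls_x2_times_fouls = t['fouls_x2'] * t['fouls']:
   fouls player    team  fouls_x2  fouls_x2_times_fouls
3      6    Eli   Hawks        12                    72
5      3    Ben  Eagles         6                    18
6      6    Amy  Wolves        12                    72
7      4    Ivy   Hawks         8                    32
Taking the mean of column 'fouls_x2_times_fouls' gives 48.5.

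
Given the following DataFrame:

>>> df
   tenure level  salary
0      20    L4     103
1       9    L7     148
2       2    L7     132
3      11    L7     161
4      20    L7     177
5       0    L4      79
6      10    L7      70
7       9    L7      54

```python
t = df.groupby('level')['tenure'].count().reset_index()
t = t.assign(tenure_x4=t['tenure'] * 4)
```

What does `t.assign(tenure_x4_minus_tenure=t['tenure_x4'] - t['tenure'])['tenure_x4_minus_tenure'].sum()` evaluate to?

group by level, count of tenure:
level
L4    2
L7    6
Name: tenure, dtype: int64
reset_index():
  level  tenure
0    L4       2
1    L7       6
add column tenure_x4 = t['tenure'] * 4:
  level  tenure  tenure_x4
0    L4       2          8
1    L7       6         24
add column tenure_x4_minus_tenure = t['tenure_x4'] - t['tenure']:
  level  tenure  tenure_x4  tenure_x4_minus_tenure
0    L4       2          8                       6
1    L7       6         24                      18
Then the sum of column 'tenure_x4_minus_tenure': 24

24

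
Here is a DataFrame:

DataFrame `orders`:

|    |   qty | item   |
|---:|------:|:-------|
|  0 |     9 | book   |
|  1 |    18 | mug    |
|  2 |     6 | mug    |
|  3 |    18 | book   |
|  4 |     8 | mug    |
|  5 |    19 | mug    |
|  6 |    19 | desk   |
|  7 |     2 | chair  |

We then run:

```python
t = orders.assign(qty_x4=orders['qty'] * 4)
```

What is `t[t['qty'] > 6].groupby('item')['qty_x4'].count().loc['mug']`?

3

add column qty_x4 = orders['qty'] * 4:
   qty   item  qty_x4
0    9   book      36
1   18    mug      72
2    6    mug      24
3   18   book      72
4    8    mug      32
5   19    mug      76
6   19   desk      76
7    2  chair       8
filter rows where qty > 6:
   qty  item  qty_x4
0    9  book      36
1   18   mug      72
3   18  book      72
4    8   mug      32
5   19   mug      76
6   19  desk      76
group by item, count of qty_x4:
item
book    2
desk    1
mug     3
Name: qty_x4, dtype: int64
Reading off the value at index 'mug', we get 3.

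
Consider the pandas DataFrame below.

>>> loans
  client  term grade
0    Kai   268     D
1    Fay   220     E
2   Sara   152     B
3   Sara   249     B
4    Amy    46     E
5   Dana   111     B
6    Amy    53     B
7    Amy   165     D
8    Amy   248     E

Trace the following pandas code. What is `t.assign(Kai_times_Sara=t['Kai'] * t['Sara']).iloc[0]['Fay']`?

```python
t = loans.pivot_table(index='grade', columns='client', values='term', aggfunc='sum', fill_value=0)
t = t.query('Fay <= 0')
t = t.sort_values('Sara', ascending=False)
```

pivot: rows=grade, cols=client, sum(term):
client  Amy  Dana  Fay  Kai  Sara
grade                            
B        53   111    0    0   401
D       165     0    0  268     0
E       294     0  220    0     0
filter rows where Fay <= 0:
client  Amy  Dana  Fay  Kai  Sara
grade                            
B        53   111    0    0   401
D       165     0    0  268     0
sort by Sara descending:
client  Amy  Dana  Fay  Kai  Sara
grade                            
B        53   111    0    0   401
D       165     0    0  268     0
add column Kai_times_Sara = t['Kai'] * t['Sara']:
client  Amy  Dana  Fay  Kai  Sara  Kai_times_Sara
grade                                            
B        53   111    0    0   401               0
D       165     0    0  268     0               0

0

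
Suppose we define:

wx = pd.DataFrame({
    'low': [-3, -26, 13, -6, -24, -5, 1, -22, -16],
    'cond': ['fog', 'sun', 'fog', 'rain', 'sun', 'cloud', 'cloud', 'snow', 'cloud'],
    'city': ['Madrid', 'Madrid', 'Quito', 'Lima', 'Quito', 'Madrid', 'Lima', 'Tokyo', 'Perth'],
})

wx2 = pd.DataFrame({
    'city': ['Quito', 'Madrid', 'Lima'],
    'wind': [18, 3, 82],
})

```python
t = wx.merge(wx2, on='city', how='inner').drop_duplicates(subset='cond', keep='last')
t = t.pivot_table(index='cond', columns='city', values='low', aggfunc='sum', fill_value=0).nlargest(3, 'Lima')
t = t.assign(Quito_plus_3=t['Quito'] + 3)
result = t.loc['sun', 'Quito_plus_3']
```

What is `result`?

-21

merge on 'city' (how='inner') → 7 rows:
   low   cond    city  wind
0   -3    fog  Madrid     3
1  -26    sun  Madrid     3
2   13    fog   Quito    18
3   -6   rain    Lima    82
4  -24    sun   Quito    18
5   -5  cloud  Madrid     3
6    1  cloud    Lima    82
drop duplicate cond (keep=last):
   low   cond   city  wind
2   13    fog  Quito    18
3   -6   rain   Lima    82
4  -24    sun  Quito    18
6    1  cloud   Lima    82
pivot: rows=cond, cols=city, sum(low):
city   Lima  Quito
cond              
cloud     1      0
fog       0     13
rain     -6      0
sun       0    -24
take 3 rows with largest Lima:
city   Lima  Quito
cond              
cloud     1      0
fog       0     13
sun       0    -24
add column Quito_plus_3 = t['Quito'] + 3:
city   Lima  Quito  Quito_plus_3
cond                            
cloud     1      0             3
fog       0     13            16
sun       0    -24           -21
Hence -21.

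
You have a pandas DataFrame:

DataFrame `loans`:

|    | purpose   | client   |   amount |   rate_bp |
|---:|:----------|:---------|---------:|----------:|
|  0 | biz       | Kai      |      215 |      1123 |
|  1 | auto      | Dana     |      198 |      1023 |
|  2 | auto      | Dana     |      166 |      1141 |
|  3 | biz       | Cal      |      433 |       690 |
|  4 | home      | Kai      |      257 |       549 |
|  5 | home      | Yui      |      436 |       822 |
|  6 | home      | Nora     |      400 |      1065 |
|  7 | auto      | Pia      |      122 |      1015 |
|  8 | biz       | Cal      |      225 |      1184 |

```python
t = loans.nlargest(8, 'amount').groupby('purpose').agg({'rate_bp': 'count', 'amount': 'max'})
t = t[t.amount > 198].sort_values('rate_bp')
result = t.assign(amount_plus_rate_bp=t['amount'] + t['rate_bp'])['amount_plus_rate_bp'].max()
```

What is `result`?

take 8 rows with largest amount:
  purpose client  amount  rate_bp
5    home    Yui     436      822
3     biz    Cal     433      690
6    home   Nora     400     1065
4    home    Kai     257      549
8     biz    Cal     225     1184
0     biz    Kai     215     1123
1    auto   Dana     198     1023
2    auto   Dana     166     1141
group by purpose: count(rate_bp), max(amount):
         rate_bp  amount
purpose                 
auto           2     198
biz            3     433
home           3     436
filter rows where amount > 198:
         rate_bp  amount
purpose                 
biz            3     433
home           3     436
sort by rate_bp:
         rate_bp  amount
purpose                 
biz            3     433
home           3     436
add column amount_plus_rate_bp = t['amount'] + t['rate_bp']:
         rate_bp  amount  amount_plus_rate_bp
purpose                                      
biz            3     433                  436
home           3     436                  439
Hence 439.

439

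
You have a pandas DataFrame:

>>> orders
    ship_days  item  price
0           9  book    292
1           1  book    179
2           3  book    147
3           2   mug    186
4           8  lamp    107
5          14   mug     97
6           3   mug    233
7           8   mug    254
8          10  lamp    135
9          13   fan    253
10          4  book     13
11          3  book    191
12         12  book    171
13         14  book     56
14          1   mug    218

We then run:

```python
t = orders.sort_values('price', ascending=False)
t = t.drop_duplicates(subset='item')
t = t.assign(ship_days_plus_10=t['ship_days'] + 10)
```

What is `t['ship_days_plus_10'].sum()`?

sort by price descending:
    ship_days  item  price
0           9  book    292
7           8   mug    254
9          13   fan    253
6           3   mug    233
14          1   mug    218
11          3  book    191
3           2   mug    186
1           1  book    179
12         12  book    171
2           3  book    147
8          10  lamp    135
4           8  lamp    107
5          14   mug     97
13         14  book     56
10          4  book     13
drop duplicate item (keep=first):
   ship_days  item  price
0          9  book    292
7          8   mug    254
9         13   fan    253
8         10  lamp    135
add column ship_days_plus_10 = t['ship_days'] + 10:
   ship_days  item  price  ship_days_plus_10
0          9  book    292                 19
7          8   mug    254                 18
9         13   fan    253                 23
8         10  lamp    135                 20
sum of column 'ship_days_plus_10' → 80

80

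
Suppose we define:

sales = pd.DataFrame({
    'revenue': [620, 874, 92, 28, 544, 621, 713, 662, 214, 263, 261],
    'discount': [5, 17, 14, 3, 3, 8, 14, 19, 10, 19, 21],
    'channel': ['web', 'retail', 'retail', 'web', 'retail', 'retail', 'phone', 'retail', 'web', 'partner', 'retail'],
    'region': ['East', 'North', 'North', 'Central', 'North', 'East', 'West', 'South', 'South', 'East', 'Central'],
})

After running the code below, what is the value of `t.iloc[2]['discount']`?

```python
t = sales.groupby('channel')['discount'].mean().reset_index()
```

13.6666666667

group by channel, mean of discount:
channel
partner    19.000000
phone      14.000000
retail     13.666667
web         6.000000
Name: discount, dtype: float64
reset_index():
   channel   discount
0  partner  19.000000
1    phone  14.000000
2   retail  13.666667
3      web   6.000000
Reading off the value at position 2, column 'discount', we get 13.6666666667.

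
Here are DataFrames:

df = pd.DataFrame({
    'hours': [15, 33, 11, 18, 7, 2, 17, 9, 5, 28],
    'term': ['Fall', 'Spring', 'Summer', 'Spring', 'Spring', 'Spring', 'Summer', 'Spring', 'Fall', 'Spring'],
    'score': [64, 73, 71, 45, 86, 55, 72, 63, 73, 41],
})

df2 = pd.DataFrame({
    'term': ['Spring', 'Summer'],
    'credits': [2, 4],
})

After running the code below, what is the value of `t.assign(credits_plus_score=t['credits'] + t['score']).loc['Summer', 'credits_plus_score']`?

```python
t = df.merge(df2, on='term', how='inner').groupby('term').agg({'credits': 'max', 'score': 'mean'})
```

75.5

merge on 'term' (how='inner') → 8 rows:
   hours    term  score  credits
0     33  Spring     73        2
1     11  Summer     71        4
2     18  Spring     45        2
3      7  Spring     86        2
4      2  Spring     55        2
5     17  Summer     72        4
6      9  Spring     63        2
7     28  Spring     41        2
group by term: max(credits), mean(score):
        credits  score
term                  
Spring        2   60.5
Summer        4   71.5
add column credits_plus_score = t['credits'] + t['score']:
        credits  score  credits_plus_score
term                                      
Spring        2   60.5                62.5
Summer        4   71.5                75.5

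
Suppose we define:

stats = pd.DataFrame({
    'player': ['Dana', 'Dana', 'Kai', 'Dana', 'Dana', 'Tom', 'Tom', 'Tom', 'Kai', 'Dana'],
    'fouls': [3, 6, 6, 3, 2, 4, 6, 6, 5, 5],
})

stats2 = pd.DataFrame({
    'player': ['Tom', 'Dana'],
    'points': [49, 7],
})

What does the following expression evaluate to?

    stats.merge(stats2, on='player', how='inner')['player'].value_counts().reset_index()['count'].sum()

8

merge on 'player' (how='inner') → 8 rows:
  player  fouls  points
0   Dana      3       7
1   Dana      6       7
2   Dana      3       7
3   Dana      2       7
4    Tom      4      49
5    Tom      6      49
6    Tom      6      49
7   Dana      5       7
value_counts of player:
player
Dana    5
Tom     3
Name: count, dtype: int64
reset_index():
  player  count
0   Dana      5
1    Tom      3
Finally, sum of column 'count' = 8.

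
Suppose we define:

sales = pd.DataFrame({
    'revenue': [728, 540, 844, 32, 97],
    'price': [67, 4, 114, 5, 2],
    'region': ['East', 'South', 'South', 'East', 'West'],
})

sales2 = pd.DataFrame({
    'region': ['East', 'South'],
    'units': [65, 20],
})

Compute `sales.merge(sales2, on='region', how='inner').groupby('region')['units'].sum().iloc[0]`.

merge on 'region' (how='inner') → 4 rows:
   revenue  price region  units
0      728     67   East     65
1      540      4  South     20
2      844    114  South     20
3       32      5   East     65
group by region, sum of units:
region
East     130
South     40
Name: units, dtype: int64
Hence 130.

130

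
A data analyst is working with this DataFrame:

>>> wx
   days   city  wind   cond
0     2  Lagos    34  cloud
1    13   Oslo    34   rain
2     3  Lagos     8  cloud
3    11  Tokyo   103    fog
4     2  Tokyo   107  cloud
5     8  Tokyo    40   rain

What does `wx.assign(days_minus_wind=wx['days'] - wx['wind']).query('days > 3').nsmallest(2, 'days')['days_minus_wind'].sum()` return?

add column days_minus_wind = wx['days'] - wx['wind']:
   days   city  wind   cond  days_minus_wind
0     2  Lagos    34  cloud              -32
1    13   Oslo    34   rain              -21
2     3  Lagos     8  cloud               -5
3    11  Tokyo   103    fog              -92
4     2  Tokyo   107  cloud             -105
5     8  Tokyo    40   rain              -32
filter rows where days > 3:
   days   city  wind  cond  days_minus_wind
1    13   Oslo    34  rain              -21
3    11  Tokyo   103   fog              -92
5     8  Tokyo    40  rain              -32
take 2 rows with smallest days:
   days   city  wind  cond  days_minus_wind
5     8  Tokyo    40  rain              -32
3    11  Tokyo   103   fog              -92

-124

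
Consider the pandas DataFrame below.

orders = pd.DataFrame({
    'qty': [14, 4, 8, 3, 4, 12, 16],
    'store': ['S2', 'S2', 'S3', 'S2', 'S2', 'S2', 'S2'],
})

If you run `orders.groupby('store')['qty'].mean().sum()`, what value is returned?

16.8333333333

group by store, mean of qty:
store
S2    8.833333
S3    8.000000
Name: qty, dtype: float64
Finally, sum of the resulting series = 16.8333333333.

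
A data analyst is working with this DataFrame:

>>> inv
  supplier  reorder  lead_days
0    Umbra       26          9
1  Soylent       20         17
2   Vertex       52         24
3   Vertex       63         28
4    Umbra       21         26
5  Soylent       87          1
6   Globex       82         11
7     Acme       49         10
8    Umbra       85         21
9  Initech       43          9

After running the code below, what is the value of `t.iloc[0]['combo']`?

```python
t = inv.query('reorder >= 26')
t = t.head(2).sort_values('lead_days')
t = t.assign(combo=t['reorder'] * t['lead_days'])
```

234

filter rows where reorder >= 26:
  supplier  reorder  lead_days
0    Umbra       26          9
2   Vertex       52         24
3   Vertex       63         28
5  Soylent       87          1
6   Globex       82         11
7     Acme       49         10
8    Umbra       85         21
9  Initech       43          9
take first 2 rows:
  supplier  reorder  lead_days
0    Umbra       26          9
2   Vertex       52         24
sort by lead_days:
  supplier  reorder  lead_days
0    Umbra       26          9
2   Vertex       52         24
add column combo = t['reorder'] * t['lead_days']:
  supplier  reorder  lead_days  combo
0    Umbra       26          9    234
2   Vertex       52         24   1248
So iloc[0]['combo'] = 234.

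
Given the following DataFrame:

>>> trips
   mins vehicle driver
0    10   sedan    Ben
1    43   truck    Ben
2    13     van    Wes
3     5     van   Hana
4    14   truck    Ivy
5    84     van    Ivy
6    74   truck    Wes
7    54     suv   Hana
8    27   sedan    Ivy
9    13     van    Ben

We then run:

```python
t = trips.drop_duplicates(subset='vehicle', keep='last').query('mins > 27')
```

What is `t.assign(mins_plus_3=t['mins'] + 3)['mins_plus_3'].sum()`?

134

drop duplicate vehicle (keep=last):
   mins vehicle driver
6    74   truck    Wes
7    54     suv   Hana
8    27   sedan    Ivy
9    13     van    Ben
filter rows where mins > 27:
   mins vehicle driver
6    74   truck    Wes
7    54     suv   Hana
add column mins_plus_3 = t['mins'] + 3:
   mins vehicle driver  mins_plus_3
6    74   truck    Wes           77
7    54     suv   Hana           57
Hence 134.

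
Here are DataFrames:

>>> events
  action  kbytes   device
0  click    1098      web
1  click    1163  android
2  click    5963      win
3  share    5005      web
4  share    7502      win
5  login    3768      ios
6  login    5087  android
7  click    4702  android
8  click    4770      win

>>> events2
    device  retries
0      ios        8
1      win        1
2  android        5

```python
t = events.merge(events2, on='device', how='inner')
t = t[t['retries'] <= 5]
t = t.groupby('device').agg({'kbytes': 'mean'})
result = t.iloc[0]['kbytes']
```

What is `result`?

merge on 'device' (how='inner') → 7 rows:
  action  kbytes   device  retries
0  click    1163  android        5
1  click    5963      win        1
2  share    7502      win        1
3  login    3768      ios        8
4  login    5087  android        5
5  click    4702  android        5
6  click    4770      win        1
filter rows where retries <= 5:
  action  kbytes   device  retries
0  click    1163  android        5
1  click    5963      win        1
2  share    7502      win        1
4  login    5087  android        5
5  click    4702  android        5
6  click    4770      win        1
group by device, mean of kbytes:
              kbytes
device              
android  3650.666667
win      6078.333333
Hence 3650.66666667.

3650.66666667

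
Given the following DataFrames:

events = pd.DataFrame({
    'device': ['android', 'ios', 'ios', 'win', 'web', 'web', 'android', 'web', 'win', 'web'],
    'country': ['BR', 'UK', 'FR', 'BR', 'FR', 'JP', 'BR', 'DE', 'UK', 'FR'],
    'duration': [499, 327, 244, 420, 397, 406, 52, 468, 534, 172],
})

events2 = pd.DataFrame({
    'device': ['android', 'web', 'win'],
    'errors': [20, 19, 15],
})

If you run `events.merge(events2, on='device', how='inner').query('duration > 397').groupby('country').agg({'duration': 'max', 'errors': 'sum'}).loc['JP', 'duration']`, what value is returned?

merge on 'device' (how='inner') → 8 rows:
    device country  duration  errors
0  android      BR       499      20
1      win      BR       420      15
2      web      FR       397      19
3      web      JP       406      19
4  android      BR        52      20
5      web      DE       468      19
6      win      UK       534      15
7      web      FR       172      19
filter rows where duration > 397:
    device country  duration  errors
0  android      BR       499      20
1      win      BR       420      15
3      web      JP       406      19
5      web      DE       468      19
6      win      UK       534      15
group by country: max(duration), sum(errors):
         duration  errors
country                  
BR            499      35
DE            468      19
JP            406      19
UK            534      15
Finally, value at row 'JP', column 'duration' = 406.

406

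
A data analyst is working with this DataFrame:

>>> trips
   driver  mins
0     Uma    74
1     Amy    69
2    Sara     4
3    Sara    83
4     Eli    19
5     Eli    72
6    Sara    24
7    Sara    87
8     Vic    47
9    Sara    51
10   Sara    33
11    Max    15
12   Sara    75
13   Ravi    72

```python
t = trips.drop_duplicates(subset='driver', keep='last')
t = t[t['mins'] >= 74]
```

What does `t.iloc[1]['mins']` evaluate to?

75

drop duplicate driver (keep=last):
   driver  mins
0     Uma    74
1     Amy    69
5     Eli    72
8     Vic    47
11    Max    15
12   Sara    75
13   Ravi    72
filter rows where mins >= 74:
   driver  mins
0     Uma    74
12   Sara    75
value at position 1, column 'mins' → 75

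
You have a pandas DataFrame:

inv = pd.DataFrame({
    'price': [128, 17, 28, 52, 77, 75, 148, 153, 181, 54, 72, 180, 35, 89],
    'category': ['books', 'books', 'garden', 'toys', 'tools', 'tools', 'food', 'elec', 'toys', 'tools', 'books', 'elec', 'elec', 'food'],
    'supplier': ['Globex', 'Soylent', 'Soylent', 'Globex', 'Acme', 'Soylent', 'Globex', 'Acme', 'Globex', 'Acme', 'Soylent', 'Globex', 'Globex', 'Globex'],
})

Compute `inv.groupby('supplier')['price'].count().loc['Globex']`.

7

group by supplier, count of price:
supplier
Acme       3
Globex     7
Soylent    4
Name: price, dtype: int64
The value at index 'Globex' is 7.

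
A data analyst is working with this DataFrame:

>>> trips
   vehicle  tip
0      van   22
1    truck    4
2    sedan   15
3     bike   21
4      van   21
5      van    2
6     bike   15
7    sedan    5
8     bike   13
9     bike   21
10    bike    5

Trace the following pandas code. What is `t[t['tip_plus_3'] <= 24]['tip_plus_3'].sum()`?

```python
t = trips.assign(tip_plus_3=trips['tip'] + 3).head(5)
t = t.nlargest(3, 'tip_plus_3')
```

48

add column tip_plus_3 = trips['tip'] + 3:
   vehicle  tip  tip_plus_3
0      van   22          25
1    truck    4           7
2    sedan   15          18
3     bike   21          24
4      van   21          24
5      van    2           5
6     bike   15          18
7    sedan    5           8
8     bike   13          16
9     bike   21          24
10    bike    5           8
take first 5 rows:
  vehicle  tip  tip_plus_3
0     van   22          25
1   truck    4           7
2   sedan   15          18
3    bike   21          24
4     van   21          24
take 3 rows with largest tip_plus_3:
  vehicle  tip  tip_plus_3
0     van   22          25
3    bike   21          24
4     van   21          24
filter rows where tip_plus_3 <= 24:
  vehicle  tip  tip_plus_3
3    bike   21          24
4     van   21          24
Hence 48.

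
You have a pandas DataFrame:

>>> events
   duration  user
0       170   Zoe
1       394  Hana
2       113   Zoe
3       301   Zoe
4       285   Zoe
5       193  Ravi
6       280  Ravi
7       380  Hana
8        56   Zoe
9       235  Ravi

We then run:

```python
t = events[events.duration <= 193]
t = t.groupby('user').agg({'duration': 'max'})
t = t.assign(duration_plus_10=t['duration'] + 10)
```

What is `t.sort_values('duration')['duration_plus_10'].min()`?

filter rows where duration <= 193:
   duration  user
0       170   Zoe
2       113   Zoe
5       193  Ravi
8        56   Zoe
group by user, max of duration:
      duration
user          
Ravi       193
Zoe        170
add column duration_plus_10 = t['duration'] + 10:
      duration  duration_plus_10
user                            
Ravi       193               203
Zoe        170               180
sort by duration:
      duration  duration_plus_10
user                            
Zoe        170               180
Ravi       193               203
Taking the min of column 'duration_plus_10' gives 180.

180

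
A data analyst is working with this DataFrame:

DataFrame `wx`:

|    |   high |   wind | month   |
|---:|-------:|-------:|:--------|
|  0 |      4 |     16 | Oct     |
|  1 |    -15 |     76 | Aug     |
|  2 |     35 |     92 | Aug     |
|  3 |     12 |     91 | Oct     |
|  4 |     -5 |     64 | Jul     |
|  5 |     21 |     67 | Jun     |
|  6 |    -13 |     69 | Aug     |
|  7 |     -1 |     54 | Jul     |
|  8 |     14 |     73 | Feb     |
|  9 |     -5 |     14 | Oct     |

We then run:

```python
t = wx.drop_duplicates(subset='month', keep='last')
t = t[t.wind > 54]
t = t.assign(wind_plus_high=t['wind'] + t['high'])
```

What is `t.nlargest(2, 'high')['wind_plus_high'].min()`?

87

drop duplicate month (keep=last):
   high  wind month
5    21    67   Jun
6   -13    69   Aug
7    -1    54   Jul
8    14    73   Feb
9    -5    14   Oct
filter rows where wind > 54:
   high  wind month
5    21    67   Jun
6   -13    69   Aug
8    14    73   Feb
add column wind_plus_high = t['wind'] + t['high']:
   high  wind month  wind_plus_high
5    21    67   Jun              88
6   -13    69   Aug              56
8    14    73   Feb              87
take 2 rows with largest high:
   high  wind month  wind_plus_high
5    21    67   Jun              88
8    14    73   Feb              87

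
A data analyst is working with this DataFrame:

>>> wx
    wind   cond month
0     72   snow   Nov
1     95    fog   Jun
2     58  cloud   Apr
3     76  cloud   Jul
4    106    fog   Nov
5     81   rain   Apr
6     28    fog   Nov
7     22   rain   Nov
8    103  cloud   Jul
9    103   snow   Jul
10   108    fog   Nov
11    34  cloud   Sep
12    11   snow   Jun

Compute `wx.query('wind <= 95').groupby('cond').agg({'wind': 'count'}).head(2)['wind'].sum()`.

filter rows where wind <= 95:
    wind   cond month
0     72   snow   Nov
1     95    fog   Jun
2     58  cloud   Apr
3     76  cloud   Jul
5     81   rain   Apr
6     28    fog   Nov
7     22   rain   Nov
11    34  cloud   Sep
12    11   snow   Jun
group by cond, count of wind:
       wind
cond       
cloud     3
fog       2
rain      2
snow      2
take first 2 rows:
       wind
cond       
cloud     3
fog       2

5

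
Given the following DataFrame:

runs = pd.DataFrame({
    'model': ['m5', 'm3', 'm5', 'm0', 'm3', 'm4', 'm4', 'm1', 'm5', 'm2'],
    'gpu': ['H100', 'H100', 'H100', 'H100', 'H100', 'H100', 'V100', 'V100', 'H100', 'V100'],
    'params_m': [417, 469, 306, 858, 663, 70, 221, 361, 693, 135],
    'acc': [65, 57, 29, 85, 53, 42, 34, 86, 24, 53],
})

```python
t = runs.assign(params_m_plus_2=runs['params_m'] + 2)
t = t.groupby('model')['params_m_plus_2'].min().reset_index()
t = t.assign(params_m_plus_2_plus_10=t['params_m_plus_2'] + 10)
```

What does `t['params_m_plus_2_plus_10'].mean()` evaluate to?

378.5

add column params_m_plus_2 = runs['params_m'] + 2:
  model   gpu  params_m  acc  params_m_plus_2
0    m5  H100       417   65              419
1    m3  H100       469   57              471
2    m5  H100       306   29              308
3    m0  H100       858   85              860
4    m3  H100       663   53              665
5    m4  H100        70   42               72
6    m4  V100       221   34              223
7    m1  V100       361   86              363
8    m5  H100       693   24              695
9    m2  V100       135   53              137
group by model, min of params_m_plus_2:
model
m0    860
m1    363
m2    137
m3    471
m4     72
m5    308
Name: params_m_plus_2, dtype: int64
reset_index():
  model  params_m_plus_2
0    m0              860
1    m1              363
2    m2              137
3    m3              471
4    m4               72
5    m5              308
add column params_m_plus_2_plus_10 = t['params_m_plus_2'] + 10:
  model  params_m_plus_2  params_m_plus_2_plus_10
0    m0              860                      870
1    m1              363                      373
2    m2              137                      147
3    m3              471                      481
4    m4               72                       82
5    m5              308                      318
Then the mean of column 'params_m_plus_2_plus_10': 378.5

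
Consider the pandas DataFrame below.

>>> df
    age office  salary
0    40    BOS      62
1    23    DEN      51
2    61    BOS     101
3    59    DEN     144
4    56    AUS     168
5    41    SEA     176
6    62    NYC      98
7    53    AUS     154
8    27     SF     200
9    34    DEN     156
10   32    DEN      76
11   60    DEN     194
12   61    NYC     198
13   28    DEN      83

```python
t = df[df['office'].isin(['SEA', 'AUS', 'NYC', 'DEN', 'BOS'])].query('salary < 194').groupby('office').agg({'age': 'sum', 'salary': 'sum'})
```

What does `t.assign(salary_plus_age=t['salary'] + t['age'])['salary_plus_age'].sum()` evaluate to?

filter rows where office in ['SEA', 'AUS', 'NYC', 'DEN', 'BOS']:
    age office  salary
0    40    BOS      62
1    23    DEN      51
2    61    BOS     101
3    59    DEN     144
4    56    AUS     168
5    41    SEA     176
6    62    NYC      98
7    53    AUS     154
9    34    DEN     156
10   32    DEN      76
11   60    DEN     194
12   61    NYC     198
13   28    DEN      83
filter rows where salary < 194:
    age office  salary
0    40    BOS      62
1    23    DEN      51
2    61    BOS     101
3    59    DEN     144
4    56    AUS     168
5    41    SEA     176
6    62    NYC      98
7    53    AUS     154
9    34    DEN     156
10   32    DEN      76
13   28    DEN      83
group by office: sum(age), sum(salary):
        age  salary
office             
AUS     109     322
BOS     101     163
DEN     176     510
NYC      62      98
SEA      41     176
add column salary_plus_age = t['salary'] + t['age']:
        age  salary  salary_plus_age
office                              
AUS     109     322              431
BOS     101     163              264
DEN     176     510              686
NYC      62      98              160
SEA      41     176              217
Taking the sum of column 'salary_plus_age' gives 1758.

1758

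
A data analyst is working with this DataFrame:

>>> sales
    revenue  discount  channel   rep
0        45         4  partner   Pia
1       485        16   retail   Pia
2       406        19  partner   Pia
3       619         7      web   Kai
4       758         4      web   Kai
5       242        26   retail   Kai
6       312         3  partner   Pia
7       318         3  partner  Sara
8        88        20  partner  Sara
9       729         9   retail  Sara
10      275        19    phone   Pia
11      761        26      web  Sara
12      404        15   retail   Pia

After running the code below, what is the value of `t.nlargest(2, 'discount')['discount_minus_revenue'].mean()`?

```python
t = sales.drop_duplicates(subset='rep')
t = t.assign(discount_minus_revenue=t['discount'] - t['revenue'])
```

drop duplicate rep (keep=first):
   revenue  discount  channel   rep
0       45         4  partner   Pia
3      619         7      web   Kai
7      318         3  partner  Sara
add column discount_minus_revenue = t['discount'] - t['revenue']:
   revenue  discount  channel   rep  discount_minus_revenue
0       45         4  partner   Pia                     -41
3      619         7      web   Kai                    -612
7      318         3  partner  Sara                    -315
take 2 rows with largest discount:
   revenue  discount  channel  rep  discount_minus_revenue
3      619         7      web  Kai                    -612
0       45         4  partner  Pia                     -41
Hence -326.5.

-326.5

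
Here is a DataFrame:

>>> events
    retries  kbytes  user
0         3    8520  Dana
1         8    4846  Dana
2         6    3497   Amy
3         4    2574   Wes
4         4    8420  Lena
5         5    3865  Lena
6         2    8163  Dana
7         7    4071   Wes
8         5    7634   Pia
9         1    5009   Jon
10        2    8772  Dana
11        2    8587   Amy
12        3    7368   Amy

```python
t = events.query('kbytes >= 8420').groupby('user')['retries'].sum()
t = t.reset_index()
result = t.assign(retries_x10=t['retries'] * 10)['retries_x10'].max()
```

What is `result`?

50

filter rows where kbytes >= 8420:
    retries  kbytes  user
0         3    8520  Dana
4         4    8420  Lena
10        2    8772  Dana
11        2    8587   Amy
group by user, sum of retries:
user
Amy     2
Dana    5
Lena    4
Name: retries, dtype: int64
reset_index():
   user  retries
0   Amy        2
1  Dana        5
2  Lena        4
add column retries_x10 = t['retries'] * 10:
   user  retries  retries_x10
0   Amy        2           20
1  Dana        5           50
2  Lena        4           40
Taking the max of column 'retries_x10' gives 50.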